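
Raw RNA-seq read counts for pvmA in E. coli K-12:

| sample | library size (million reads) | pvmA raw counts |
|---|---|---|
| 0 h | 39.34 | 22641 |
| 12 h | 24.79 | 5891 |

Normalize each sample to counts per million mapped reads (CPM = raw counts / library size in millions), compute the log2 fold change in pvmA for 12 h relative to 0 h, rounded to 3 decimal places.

CPM(0 h) = 22641 / 39.34 = 575.5211
CPM(12 h) = 5891 / 24.79 = 237.6361
Fold change = 237.6361 / 575.5211 = 0.41291
log2(0.41291) = -1.2761

-1.276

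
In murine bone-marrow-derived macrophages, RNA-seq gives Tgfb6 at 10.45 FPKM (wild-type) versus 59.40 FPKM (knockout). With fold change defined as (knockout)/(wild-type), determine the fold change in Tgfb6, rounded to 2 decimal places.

5.68

Fold change = 59.40 / 10.45 = 5.684
Tgfb6 is upregulated.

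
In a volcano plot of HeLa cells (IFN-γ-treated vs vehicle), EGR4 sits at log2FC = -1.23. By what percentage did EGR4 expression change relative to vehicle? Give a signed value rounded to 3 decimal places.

Fold change = 2^(-1.23) = 0.4263
Percent change = (FC − 1) × 100% = (0.4263 − 1) × 100 = -57.368%

-57.368%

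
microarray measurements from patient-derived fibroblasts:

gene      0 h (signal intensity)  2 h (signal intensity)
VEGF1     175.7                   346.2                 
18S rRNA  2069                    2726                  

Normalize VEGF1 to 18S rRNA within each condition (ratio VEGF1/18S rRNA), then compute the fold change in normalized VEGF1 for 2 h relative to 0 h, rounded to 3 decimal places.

VEGF1/18S rRNA (0 h) = 175.7 / 2069 = 0.08492
VEGF1/18S rRNA (2 h) = 346.2 / 2726 = 0.127
Fold change = 0.127 / 0.08492 = 1.4955

1.496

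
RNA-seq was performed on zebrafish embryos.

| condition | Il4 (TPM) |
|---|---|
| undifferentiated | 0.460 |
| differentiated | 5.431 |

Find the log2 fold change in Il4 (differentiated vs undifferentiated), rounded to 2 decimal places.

3.56

Fold change = 5.431 / 0.460 = 11.8065
log2(11.8065) = 3.562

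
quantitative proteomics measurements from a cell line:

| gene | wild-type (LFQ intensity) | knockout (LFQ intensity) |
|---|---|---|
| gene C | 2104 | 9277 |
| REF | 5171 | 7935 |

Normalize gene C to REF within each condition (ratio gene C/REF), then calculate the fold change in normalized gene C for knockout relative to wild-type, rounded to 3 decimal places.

2.873

gene C/REF (wild-type) = 2104 / 5171 = 0.40688
gene C/REF (knockout) = 9277 / 7935 = 1.1691
Fold change = 1.1691 / 0.40688 = 2.8734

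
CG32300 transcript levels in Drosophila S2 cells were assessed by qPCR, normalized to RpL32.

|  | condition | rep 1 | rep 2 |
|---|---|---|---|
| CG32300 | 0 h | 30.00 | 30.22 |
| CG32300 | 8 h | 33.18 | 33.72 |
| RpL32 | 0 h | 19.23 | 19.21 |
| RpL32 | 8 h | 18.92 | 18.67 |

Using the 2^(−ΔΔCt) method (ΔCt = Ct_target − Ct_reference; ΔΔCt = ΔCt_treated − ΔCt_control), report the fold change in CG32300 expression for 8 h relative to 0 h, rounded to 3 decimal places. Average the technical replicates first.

Mean Ct: CG32300 0 h 30.110; CG32300 8 h 33.450; RpL32 0 h 19.220; RpL32 8 h 18.795
ΔCt(0 h) = 30.110 − 19.220 = 10.890
ΔCt(8 h) = 33.450 − 18.795 = 14.655
ΔΔCt = 14.655 − 10.890 = 3.765
Fold change = 2^(−3.765) = 0.0736

0.074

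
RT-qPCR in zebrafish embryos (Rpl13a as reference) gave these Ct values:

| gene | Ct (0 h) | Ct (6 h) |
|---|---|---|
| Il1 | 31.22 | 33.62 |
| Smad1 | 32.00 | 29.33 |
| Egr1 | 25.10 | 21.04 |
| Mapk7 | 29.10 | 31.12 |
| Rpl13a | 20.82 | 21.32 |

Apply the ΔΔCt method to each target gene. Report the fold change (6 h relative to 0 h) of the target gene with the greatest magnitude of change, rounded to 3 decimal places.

23.588

Il1: ΔΔCt = (33.62−21.32) − (31.22−20.82) = 12.30 − 10.40 = 1.90; fold change = 2^-1.90 = 0.268
Smad1: ΔΔCt = (29.33−21.32) − (32.00−20.82) = 8.01 − 11.18 = -3.17; fold change = 2^3.17 = 9.000
Egr1: ΔΔCt = (21.04−21.32) − (25.10−20.82) = -0.28 − 4.28 = -4.56; fold change = 2^4.56 = 23.588
Mapk7: ΔΔCt = (31.12−21.32) − (29.10−20.82) = 9.80 − 8.28 = 1.52; fold change = 2^-1.52 = 0.349
Egr1 has the largest |ΔΔCt| = 4.56.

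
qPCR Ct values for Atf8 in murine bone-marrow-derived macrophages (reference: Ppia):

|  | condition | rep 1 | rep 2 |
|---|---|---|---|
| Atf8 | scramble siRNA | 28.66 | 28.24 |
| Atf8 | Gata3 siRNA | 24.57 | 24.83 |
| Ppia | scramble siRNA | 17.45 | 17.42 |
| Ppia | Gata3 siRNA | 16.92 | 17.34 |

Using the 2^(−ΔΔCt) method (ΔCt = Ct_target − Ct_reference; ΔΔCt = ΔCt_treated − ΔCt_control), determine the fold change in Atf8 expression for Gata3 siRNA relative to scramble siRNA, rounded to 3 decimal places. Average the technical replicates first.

Mean Ct: Atf8 scramble siRNA 28.450; Atf8 Gata3 siRNA 24.700; Ppia scramble siRNA 17.435; Ppia Gata3 siRNA 17.130
ΔCt(scramble siRNA) = 28.450 − 17.435 = 11.015
ΔCt(Gata3 siRNA) = 24.700 − 17.130 = 7.570
ΔΔCt = 7.570 − 11.015 = -3.445
Fold change = 2^(−(-3.445)) = 2^3.445 = 10.8905

10.891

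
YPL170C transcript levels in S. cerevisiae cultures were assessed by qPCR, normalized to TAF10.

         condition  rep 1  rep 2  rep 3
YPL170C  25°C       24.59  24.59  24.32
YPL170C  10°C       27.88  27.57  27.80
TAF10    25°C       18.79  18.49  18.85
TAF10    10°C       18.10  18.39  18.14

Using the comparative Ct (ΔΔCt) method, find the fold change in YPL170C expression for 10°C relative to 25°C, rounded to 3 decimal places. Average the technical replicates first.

Mean Ct: YPL170C 25°C 24.500; YPL170C 10°C 27.750; TAF10 25°C 18.710; TAF10 10°C 18.210
ΔCt(25°C) = 24.500 − 18.710 = 5.790
ΔCt(10°C) = 27.750 − 18.210 = 9.540
ΔΔCt = 9.540 − 5.790 = 3.750
Fold change = 2^(−3.750) = 0.0743

0.074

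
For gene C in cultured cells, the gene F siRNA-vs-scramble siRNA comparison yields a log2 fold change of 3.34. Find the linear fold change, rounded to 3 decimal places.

Fold change = 2^(3.34) = 10.1261

10.126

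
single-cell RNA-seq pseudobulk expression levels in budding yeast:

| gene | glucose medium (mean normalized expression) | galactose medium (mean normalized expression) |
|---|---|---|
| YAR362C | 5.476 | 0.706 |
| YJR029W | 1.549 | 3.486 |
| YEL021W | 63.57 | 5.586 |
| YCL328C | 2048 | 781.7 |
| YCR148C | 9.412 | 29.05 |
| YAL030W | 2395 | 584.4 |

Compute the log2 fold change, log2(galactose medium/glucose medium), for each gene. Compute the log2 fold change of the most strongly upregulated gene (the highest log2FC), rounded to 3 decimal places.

1.626

log2(0.706/5.476) = -2.955  (YAR362C)
log2(3.486/1.549) = 1.170  (YJR029W)
log2(5.586/63.57) = -3.508  (YEL021W)
log2(781.7/2048) = -1.390  (YCL328C)
log2(29.05/9.412) = 1.626  (YCR148C)
log2(584.4/2395) = -2.035  (YAL030W)
YCR148C is most strongly upregulated.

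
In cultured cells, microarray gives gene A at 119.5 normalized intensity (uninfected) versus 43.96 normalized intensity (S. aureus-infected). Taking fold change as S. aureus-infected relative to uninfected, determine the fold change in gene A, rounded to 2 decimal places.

Fold change = 43.96 / 119.5 = 0.368
gene A is downregulated.

0.37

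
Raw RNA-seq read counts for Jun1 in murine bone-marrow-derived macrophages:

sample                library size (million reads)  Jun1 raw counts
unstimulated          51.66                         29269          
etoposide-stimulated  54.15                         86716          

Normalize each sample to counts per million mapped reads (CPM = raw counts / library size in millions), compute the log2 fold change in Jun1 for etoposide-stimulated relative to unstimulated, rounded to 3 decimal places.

CPM(unstimulated) = 29269 / 51.66 = 566.5699
CPM(etoposide-stimulated) = 86716 / 54.15 = 1601.4035
Fold change = 1601.4035 / 566.5699 = 2.82649
log2(2.82649) = 1.4990

1.499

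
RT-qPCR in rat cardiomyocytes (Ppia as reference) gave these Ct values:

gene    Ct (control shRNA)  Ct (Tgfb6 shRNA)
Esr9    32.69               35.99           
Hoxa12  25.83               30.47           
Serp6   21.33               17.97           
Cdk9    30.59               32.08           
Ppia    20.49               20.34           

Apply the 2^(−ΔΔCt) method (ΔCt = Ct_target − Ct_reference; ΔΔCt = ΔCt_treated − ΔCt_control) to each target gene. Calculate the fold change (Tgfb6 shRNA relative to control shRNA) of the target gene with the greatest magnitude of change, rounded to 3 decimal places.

0.036

Esr9: ΔΔCt = (35.99−20.34) − (32.69−20.49) = 15.65 − 12.20 = 3.45; fold change = 2^-3.45 = 0.092
Hoxa12: ΔΔCt = (30.47−20.34) − (25.83−20.49) = 10.13 − 5.34 = 4.79; fold change = 2^-4.79 = 0.036
Serp6: ΔΔCt = (17.97−20.34) − (21.33−20.49) = -2.37 − 0.84 = -3.21; fold change = 2^3.21 = 9.254
Cdk9: ΔΔCt = (32.08−20.34) − (30.59−20.49) = 11.74 − 10.10 = 1.64; fold change = 2^-1.64 = 0.321
Hoxa12 has the largest |ΔΔCt| = 4.79.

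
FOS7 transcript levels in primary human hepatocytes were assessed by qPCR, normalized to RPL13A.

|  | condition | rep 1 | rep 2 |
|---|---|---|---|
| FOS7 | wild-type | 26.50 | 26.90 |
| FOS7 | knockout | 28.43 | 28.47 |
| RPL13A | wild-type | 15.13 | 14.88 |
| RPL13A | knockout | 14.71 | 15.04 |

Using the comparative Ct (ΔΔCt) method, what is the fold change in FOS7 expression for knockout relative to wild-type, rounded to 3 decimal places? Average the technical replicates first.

Mean Ct: FOS7 wild-type 26.700; FOS7 knockout 28.450; RPL13A wild-type 15.005; RPL13A knockout 14.875
ΔCt(wild-type) = 26.700 − 15.005 = 11.695
ΔCt(knockout) = 28.450 − 14.875 = 13.575
ΔΔCt = 13.575 − 11.695 = 1.880
Fold change = 2^(−1.880) = 0.2717

0.272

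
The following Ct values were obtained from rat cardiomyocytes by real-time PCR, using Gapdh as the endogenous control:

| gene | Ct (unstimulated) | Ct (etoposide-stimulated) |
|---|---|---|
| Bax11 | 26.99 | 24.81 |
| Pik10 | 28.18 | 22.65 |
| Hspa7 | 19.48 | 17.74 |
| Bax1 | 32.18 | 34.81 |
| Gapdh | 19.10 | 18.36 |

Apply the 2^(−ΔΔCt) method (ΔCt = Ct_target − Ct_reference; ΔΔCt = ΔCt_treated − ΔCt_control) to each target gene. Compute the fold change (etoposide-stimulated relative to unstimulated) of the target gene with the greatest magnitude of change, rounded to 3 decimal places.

Bax11: ΔΔCt = (24.81−18.36) − (26.99−19.10) = 6.45 − 7.89 = -1.44; fold change = 2^1.44 = 2.713
Pik10: ΔΔCt = (22.65−18.36) − (28.18−19.10) = 4.29 − 9.08 = -4.79; fold change = 2^4.79 = 27.665
Hspa7: ΔΔCt = (17.74−18.36) − (19.48−19.10) = -0.62 − 0.38 = -1.00; fold change = 2^1.00 = 2.000
Bax1: ΔΔCt = (34.81−18.36) − (32.18−19.10) = 16.45 − 13.08 = 3.37; fold change = 2^-3.37 = 0.097
Pik10 has the largest |ΔΔCt| = 4.79.

27.665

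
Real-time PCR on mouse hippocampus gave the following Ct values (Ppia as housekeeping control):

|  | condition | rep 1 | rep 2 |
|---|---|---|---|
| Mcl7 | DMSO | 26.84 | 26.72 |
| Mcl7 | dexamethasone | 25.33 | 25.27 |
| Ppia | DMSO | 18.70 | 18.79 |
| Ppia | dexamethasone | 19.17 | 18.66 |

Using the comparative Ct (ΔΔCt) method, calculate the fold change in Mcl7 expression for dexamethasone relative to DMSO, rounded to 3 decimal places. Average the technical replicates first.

3.138

Mean Ct: Mcl7 DMSO 26.780; Mcl7 dexamethasone 25.300; Ppia DMSO 18.745; Ppia dexamethasone 18.915
ΔCt(DMSO) = 26.780 − 18.745 = 8.035
ΔCt(dexamethasone) = 25.300 − 18.915 = 6.385
ΔΔCt = 6.385 − 8.035 = -1.650
Fold change = 2^(−(-1.650)) = 2^1.650 = 3.1383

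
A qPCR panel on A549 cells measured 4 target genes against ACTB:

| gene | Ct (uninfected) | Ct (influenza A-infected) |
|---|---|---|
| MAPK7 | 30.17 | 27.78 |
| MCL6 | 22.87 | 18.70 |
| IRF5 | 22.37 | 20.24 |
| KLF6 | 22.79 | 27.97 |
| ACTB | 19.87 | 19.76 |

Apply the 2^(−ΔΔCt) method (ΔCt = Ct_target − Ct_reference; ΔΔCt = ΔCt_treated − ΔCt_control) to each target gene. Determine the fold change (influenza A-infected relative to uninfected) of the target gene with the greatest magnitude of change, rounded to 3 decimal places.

0.026

MAPK7: ΔΔCt = (27.78−19.76) − (30.17−19.87) = 8.02 − 10.30 = -2.28; fold change = 2^2.28 = 4.857
MCL6: ΔΔCt = (18.70−19.76) − (22.87−19.87) = -1.06 − 3.00 = -4.06; fold change = 2^4.06 = 16.679
IRF5: ΔΔCt = (20.24−19.76) − (22.37−19.87) = 0.48 − 2.50 = -2.02; fold change = 2^2.02 = 4.056
KLF6: ΔΔCt = (27.97−19.76) − (22.79−19.87) = 8.21 − 2.92 = 5.29; fold change = 2^-5.29 = 0.026
KLF6 has the largest |ΔΔCt| = 5.29.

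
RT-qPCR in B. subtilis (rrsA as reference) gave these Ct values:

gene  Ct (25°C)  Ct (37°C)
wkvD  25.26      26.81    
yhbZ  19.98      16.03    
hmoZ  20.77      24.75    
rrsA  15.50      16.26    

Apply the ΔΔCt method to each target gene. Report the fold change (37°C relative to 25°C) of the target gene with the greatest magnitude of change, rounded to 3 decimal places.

wkvD: ΔΔCt = (26.81−16.26) − (25.26−15.50) = 10.55 − 9.76 = 0.79; fold change = 2^-0.79 = 0.578
yhbZ: ΔΔCt = (16.03−16.26) − (19.98−15.50) = -0.23 − 4.48 = -4.71; fold change = 2^4.71 = 26.173
hmoZ: ΔΔCt = (24.75−16.26) − (20.77−15.50) = 8.49 − 5.27 = 3.22; fold change = 2^-3.22 = 0.107
yhbZ has the largest |ΔΔCt| = 4.71.

26.173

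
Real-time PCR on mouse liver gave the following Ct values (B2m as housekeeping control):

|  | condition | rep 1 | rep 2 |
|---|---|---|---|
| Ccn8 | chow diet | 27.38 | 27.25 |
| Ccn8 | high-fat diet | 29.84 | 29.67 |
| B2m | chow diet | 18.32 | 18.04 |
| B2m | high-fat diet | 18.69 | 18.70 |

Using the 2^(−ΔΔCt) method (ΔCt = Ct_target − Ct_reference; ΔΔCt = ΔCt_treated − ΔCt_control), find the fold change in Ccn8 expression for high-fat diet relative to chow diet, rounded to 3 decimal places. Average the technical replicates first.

0.263

Mean Ct: Ccn8 chow diet 27.315; Ccn8 high-fat diet 29.755; B2m chow diet 18.180; B2m high-fat diet 18.695
ΔCt(chow diet) = 27.315 − 18.180 = 9.135
ΔCt(high-fat diet) = 29.755 − 18.695 = 11.060
ΔΔCt = 11.060 − 9.135 = 1.925
Fold change = 2^(−1.925) = 0.2633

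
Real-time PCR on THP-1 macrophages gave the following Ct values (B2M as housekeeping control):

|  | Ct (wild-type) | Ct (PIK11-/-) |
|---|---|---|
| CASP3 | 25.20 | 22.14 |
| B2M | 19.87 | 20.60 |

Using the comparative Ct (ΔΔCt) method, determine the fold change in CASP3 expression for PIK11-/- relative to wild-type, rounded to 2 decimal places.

13.83

ΔCt(wild-type) = 25.200 − 19.870 = 5.330
ΔCt(PIK11-/-) = 22.140 − 20.600 = 1.540
ΔΔCt = 1.540 − 5.330 = -3.790
Fold change = 2^(−(-3.790)) = 2^3.790 = 13.833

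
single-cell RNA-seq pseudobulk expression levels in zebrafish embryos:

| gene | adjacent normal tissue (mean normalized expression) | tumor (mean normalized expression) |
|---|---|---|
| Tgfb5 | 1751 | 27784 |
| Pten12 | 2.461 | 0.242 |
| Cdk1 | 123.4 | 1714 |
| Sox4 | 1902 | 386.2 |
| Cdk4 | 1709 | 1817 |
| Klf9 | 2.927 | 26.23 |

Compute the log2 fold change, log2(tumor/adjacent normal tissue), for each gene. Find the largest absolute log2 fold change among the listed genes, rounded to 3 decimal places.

3.988

log2(27784/1751) = 3.988  (Tgfb5)
log2(0.242/2.461) = -3.346  (Pten12)
log2(1714/123.4) = 3.796  (Cdk1)
log2(386.2/1902) = -2.300  (Sox4)
log2(1817/1709) = 0.088  (Cdk4)
log2(26.23/2.927) = 3.164  (Klf9)
The largest magnitude belongs to Tgfb5.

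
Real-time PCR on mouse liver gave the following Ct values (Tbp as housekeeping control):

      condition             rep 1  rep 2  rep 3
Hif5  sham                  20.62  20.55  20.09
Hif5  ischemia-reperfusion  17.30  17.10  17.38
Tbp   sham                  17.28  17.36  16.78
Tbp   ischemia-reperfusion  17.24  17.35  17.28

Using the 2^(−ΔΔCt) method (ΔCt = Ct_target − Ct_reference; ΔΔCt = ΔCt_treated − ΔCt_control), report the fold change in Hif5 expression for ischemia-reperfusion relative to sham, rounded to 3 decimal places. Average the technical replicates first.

Mean Ct: Hif5 sham 20.420; Hif5 ischemia-reperfusion 17.260; Tbp sham 17.140; Tbp ischemia-reperfusion 17.290
ΔCt(sham) = 20.420 − 17.140 = 3.280
ΔCt(ischemia-reperfusion) = 17.260 − 17.290 = -0.030
ΔΔCt = -0.030 − 3.280 = -3.310
Fold change = 2^(−(-3.310)) = 2^3.310 = 9.9177

9.918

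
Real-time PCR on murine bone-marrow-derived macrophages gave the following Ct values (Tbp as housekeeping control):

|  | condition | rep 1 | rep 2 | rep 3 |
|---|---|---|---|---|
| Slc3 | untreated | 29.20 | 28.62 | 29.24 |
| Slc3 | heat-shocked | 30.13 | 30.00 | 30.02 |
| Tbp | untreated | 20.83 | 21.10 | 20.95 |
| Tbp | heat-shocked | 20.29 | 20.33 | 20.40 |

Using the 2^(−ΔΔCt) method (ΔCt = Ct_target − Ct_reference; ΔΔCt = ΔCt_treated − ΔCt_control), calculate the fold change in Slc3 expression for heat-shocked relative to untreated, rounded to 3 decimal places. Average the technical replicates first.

0.319

Mean Ct: Slc3 untreated 29.020; Slc3 heat-shocked 30.050; Tbp untreated 20.960; Tbp heat-shocked 20.340
ΔCt(untreated) = 29.020 − 20.960 = 8.060
ΔCt(heat-shocked) = 30.050 − 20.340 = 9.710
ΔΔCt = 9.710 − 8.060 = 1.650
Fold change = 2^(−1.650) = 0.3186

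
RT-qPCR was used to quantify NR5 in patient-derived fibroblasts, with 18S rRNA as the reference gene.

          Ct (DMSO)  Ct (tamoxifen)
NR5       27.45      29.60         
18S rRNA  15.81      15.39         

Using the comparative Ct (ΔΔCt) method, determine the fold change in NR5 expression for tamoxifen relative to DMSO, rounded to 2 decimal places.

ΔCt(DMSO) = 27.450 − 15.810 = 11.640
ΔCt(tamoxifen) = 29.600 − 15.390 = 14.210
ΔΔCt = 14.210 − 11.640 = 2.570
Fold change = 2^(−2.570) = 0.168

0.17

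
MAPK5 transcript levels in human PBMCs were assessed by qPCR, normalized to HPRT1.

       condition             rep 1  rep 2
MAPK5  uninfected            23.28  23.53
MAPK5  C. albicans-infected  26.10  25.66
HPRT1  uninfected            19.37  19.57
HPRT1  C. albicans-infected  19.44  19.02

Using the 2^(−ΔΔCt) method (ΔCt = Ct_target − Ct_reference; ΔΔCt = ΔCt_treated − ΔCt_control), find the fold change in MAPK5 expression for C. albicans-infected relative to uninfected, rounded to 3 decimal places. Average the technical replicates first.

Mean Ct: MAPK5 uninfected 23.405; MAPK5 C. albicans-infected 25.880; HPRT1 uninfected 19.470; HPRT1 C. albicans-infected 19.230
ΔCt(uninfected) = 23.405 − 19.470 = 3.935
ΔCt(C. albicans-infected) = 25.880 − 19.230 = 6.650
ΔΔCt = 6.650 − 3.935 = 2.715
Fold change = 2^(−2.715) = 0.1523

0.152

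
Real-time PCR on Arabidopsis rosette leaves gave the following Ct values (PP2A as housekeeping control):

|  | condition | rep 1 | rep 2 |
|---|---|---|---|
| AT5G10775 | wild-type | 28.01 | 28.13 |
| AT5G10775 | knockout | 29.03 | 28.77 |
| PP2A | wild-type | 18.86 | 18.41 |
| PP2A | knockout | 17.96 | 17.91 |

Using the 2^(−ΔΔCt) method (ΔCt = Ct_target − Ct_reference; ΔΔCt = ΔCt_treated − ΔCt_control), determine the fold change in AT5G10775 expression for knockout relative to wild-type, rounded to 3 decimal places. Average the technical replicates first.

0.346

Mean Ct: AT5G10775 wild-type 28.070; AT5G10775 knockout 28.900; PP2A wild-type 18.635; PP2A knockout 17.935
ΔCt(wild-type) = 28.070 − 18.635 = 9.435
ΔCt(knockout) = 28.900 − 17.935 = 10.965
ΔΔCt = 10.965 − 9.435 = 1.530
Fold change = 2^(−1.530) = 0.3463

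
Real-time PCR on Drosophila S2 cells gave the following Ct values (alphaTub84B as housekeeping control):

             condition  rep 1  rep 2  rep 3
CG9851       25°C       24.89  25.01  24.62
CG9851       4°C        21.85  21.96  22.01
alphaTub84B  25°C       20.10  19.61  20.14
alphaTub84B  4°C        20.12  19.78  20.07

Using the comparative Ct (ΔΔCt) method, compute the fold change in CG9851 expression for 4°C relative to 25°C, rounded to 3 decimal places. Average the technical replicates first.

Mean Ct: CG9851 25°C 24.840; CG9851 4°C 21.940; alphaTub84B 25°C 19.950; alphaTub84B 4°C 19.990
ΔCt(25°C) = 24.840 − 19.950 = 4.890
ΔCt(4°C) = 21.940 − 19.990 = 1.950
ΔΔCt = 1.950 − 4.890 = -2.940
Fold change = 2^(−(-2.940)) = 2^2.940 = 7.6741

7.674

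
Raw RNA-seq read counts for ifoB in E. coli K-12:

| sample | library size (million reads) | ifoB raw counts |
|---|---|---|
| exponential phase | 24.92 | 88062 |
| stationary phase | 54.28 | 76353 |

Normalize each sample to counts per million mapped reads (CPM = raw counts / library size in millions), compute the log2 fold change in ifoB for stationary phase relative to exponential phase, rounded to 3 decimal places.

CPM(exponential phase) = 88062 / 24.92 = 3533.7881
CPM(stationary phase) = 76353 / 54.28 = 1406.6507
Fold change = 1406.6507 / 3533.7881 = 0.39806
log2(0.39806) = -1.3290

-1.329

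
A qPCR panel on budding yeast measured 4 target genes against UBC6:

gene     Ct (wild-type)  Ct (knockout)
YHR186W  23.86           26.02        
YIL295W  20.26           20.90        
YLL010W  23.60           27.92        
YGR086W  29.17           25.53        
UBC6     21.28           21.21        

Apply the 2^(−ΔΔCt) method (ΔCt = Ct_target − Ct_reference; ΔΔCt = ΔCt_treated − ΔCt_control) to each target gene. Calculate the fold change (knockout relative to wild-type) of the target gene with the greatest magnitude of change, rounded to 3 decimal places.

0.048

YHR186W: ΔΔCt = (26.02−21.21) − (23.86−21.28) = 4.81 − 2.58 = 2.23; fold change = 2^-2.23 = 0.213
YIL295W: ΔΔCt = (20.90−21.21) − (20.26−21.28) = -0.31 − (-1.02) = 0.71; fold change = 2^-0.71 = 0.611
YLL010W: ΔΔCt = (27.92−21.21) − (23.60−21.28) = 6.71 − 2.32 = 4.39; fold change = 2^-4.39 = 0.048
YGR086W: ΔΔCt = (25.53−21.21) − (29.17−21.28) = 4.32 − 7.89 = -3.57; fold change = 2^3.57 = 11.876
YLL010W has the largest |ΔΔCt| = 4.39.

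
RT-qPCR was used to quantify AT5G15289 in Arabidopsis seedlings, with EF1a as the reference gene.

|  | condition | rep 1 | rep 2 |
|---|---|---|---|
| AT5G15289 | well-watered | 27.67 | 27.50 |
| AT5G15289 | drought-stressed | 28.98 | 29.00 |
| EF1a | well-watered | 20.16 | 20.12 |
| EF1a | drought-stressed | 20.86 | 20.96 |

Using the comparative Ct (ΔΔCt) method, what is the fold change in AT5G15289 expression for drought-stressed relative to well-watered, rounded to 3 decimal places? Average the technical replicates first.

Mean Ct: AT5G15289 well-watered 27.585; AT5G15289 drought-stressed 28.990; EF1a well-watered 20.140; EF1a drought-stressed 20.910
ΔCt(well-watered) = 27.585 − 20.140 = 7.445
ΔCt(drought-stressed) = 28.990 − 20.910 = 8.080
ΔΔCt = 8.080 − 7.445 = 0.635
Fold change = 2^(−0.635) = 0.6439

0.644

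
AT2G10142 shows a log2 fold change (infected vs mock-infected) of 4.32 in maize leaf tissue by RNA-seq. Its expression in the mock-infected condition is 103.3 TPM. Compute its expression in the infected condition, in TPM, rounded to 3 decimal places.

2063.241

Fold change = 2^(4.32) = 19.9733
infected expression = 103.3 × 19.9733 = 2063.241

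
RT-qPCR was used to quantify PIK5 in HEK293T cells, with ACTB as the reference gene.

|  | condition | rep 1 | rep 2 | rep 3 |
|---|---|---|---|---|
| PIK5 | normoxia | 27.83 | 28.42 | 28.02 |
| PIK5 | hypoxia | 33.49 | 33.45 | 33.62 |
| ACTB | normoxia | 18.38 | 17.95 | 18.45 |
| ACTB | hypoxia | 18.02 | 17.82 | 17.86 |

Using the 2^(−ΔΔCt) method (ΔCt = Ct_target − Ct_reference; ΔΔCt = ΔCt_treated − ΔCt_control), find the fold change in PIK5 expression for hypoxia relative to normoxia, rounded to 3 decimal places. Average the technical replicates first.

Mean Ct: PIK5 normoxia 28.090; PIK5 hypoxia 33.520; ACTB normoxia 18.260; ACTB hypoxia 17.900
ΔCt(normoxia) = 28.090 − 18.260 = 9.830
ΔCt(hypoxia) = 33.520 − 17.900 = 15.620
ΔΔCt = 15.620 − 9.830 = 5.790
Fold change = 2^(−5.790) = 0.0181

0.018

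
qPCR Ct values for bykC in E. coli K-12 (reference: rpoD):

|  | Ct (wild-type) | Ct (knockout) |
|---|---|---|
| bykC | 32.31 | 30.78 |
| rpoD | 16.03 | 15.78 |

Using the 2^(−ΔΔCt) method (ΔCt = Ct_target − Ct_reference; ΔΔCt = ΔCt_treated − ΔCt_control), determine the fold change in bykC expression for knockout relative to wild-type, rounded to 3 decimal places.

ΔCt(wild-type) = 32.310 − 16.030 = 16.280
ΔCt(knockout) = 30.780 − 15.780 = 15.000
ΔΔCt = 15.000 − 16.280 = -1.280
Fold change = 2^(−(-1.280)) = 2^1.280 = 2.4284

2.428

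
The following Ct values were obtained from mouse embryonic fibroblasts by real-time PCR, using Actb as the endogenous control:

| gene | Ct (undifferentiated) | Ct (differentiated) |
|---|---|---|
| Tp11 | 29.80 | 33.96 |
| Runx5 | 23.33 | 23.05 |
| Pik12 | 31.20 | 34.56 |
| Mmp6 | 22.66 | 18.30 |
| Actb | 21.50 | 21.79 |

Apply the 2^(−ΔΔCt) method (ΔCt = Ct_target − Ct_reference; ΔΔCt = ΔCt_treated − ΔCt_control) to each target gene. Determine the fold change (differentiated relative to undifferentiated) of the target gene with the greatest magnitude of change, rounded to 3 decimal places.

Tp11: ΔΔCt = (33.96−21.79) − (29.80−21.50) = 12.17 − 8.30 = 3.87; fold change = 2^-3.87 = 0.068
Runx5: ΔΔCt = (23.05−21.79) − (23.33−21.50) = 1.26 − 1.83 = -0.57; fold change = 2^0.57 = 1.485
Pik12: ΔΔCt = (34.56−21.79) − (31.20−21.50) = 12.77 − 9.70 = 3.07; fold change = 2^-3.07 = 0.119
Mmp6: ΔΔCt = (18.30−21.79) − (22.66−21.50) = -3.49 − 1.16 = -4.65; fold change = 2^4.65 = 25.107
Mmp6 has the largest |ΔΔCt| = 4.65.

25.107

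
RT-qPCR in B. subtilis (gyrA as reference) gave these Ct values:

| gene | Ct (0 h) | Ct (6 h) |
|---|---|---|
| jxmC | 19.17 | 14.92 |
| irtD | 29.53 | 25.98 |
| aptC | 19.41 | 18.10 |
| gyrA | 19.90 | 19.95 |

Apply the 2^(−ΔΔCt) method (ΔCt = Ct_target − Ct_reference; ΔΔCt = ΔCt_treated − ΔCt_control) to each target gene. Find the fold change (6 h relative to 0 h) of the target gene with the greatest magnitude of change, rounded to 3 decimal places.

jxmC: ΔΔCt = (14.92−19.95) − (19.17−19.90) = -5.03 − (-0.73) = -4.30; fold change = 2^4.30 = 19.698
irtD: ΔΔCt = (25.98−19.95) − (29.53−19.90) = 6.03 − 9.63 = -3.60; fold change = 2^3.60 = 12.126
aptC: ΔΔCt = (18.10−19.95) − (19.41−19.90) = -1.85 − (-0.49) = -1.36; fold change = 2^1.36 = 2.567
jxmC has the largest |ΔΔCt| = 4.30.

19.698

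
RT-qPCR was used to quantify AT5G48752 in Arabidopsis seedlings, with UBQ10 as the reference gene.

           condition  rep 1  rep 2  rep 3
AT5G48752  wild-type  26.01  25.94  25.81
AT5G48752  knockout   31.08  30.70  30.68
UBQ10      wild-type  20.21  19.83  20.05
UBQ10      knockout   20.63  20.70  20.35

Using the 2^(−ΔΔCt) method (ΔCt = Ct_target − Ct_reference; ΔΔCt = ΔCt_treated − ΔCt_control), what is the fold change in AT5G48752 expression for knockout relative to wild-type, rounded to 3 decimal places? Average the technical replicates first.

0.048

Mean Ct: AT5G48752 wild-type 25.920; AT5G48752 knockout 30.820; UBQ10 wild-type 20.030; UBQ10 knockout 20.560
ΔCt(wild-type) = 25.920 − 20.030 = 5.890
ΔCt(knockout) = 30.820 − 20.560 = 10.260
ΔΔCt = 10.260 − 5.890 = 4.370
Fold change = 2^(−4.370) = 0.0484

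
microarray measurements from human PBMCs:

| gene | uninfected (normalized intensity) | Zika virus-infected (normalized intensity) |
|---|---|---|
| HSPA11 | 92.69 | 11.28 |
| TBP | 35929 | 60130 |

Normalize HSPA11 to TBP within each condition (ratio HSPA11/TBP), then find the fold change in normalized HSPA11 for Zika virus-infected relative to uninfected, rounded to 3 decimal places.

0.073

HSPA11/TBP (uninfected) = 92.69 / 35929 = 0.0025798
HSPA11/TBP (Zika virus-infected) = 11.28 / 60130 = 0.00018759
Fold change = 0.00018759 / 0.0025798 = 0.0727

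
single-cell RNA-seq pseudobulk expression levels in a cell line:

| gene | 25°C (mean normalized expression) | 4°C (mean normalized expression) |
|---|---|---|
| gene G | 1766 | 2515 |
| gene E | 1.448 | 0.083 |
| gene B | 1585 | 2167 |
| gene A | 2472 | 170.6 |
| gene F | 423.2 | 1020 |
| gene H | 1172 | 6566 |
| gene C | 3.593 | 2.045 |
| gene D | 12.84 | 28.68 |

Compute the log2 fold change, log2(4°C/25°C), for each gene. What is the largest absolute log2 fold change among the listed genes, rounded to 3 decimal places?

log2(2515/1766) = 0.510  (gene G)
log2(0.083/1.448) = -4.125  (gene E)
log2(2167/1585) = 0.451  (gene B)
log2(170.6/2472) = -3.857  (gene A)
log2(1020/423.2) = 1.269  (gene F)
log2(6566/1172) = 2.486  (gene H)
log2(2.045/3.593) = -0.813  (gene C)
log2(28.68/12.84) = 1.159  (gene D)
The largest magnitude belongs to gene E.

4.125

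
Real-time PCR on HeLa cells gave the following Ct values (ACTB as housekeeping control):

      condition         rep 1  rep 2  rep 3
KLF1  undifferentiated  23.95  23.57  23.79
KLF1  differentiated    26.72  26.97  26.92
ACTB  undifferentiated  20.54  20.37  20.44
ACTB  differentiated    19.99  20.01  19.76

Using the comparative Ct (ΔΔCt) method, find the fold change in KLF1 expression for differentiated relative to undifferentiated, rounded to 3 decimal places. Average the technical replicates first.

0.081

Mean Ct: KLF1 undifferentiated 23.770; KLF1 differentiated 26.870; ACTB undifferentiated 20.450; ACTB differentiated 19.920
ΔCt(undifferentiated) = 23.770 − 20.450 = 3.320
ΔCt(differentiated) = 26.870 − 19.920 = 6.950
ΔΔCt = 6.950 − 3.320 = 3.630
Fold change = 2^(−3.630) = 0.0808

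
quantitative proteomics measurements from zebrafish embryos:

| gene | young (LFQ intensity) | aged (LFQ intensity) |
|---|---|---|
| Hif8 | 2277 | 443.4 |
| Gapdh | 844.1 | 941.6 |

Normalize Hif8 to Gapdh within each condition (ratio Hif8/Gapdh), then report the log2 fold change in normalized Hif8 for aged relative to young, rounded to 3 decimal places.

Hif8/Gapdh (young) = 2277 / 844.1 = 2.6975
Hif8/Gapdh (aged) = 443.4 / 941.6 = 0.4709
Fold change = 0.4709 / 2.6975 = 0.1746
log2(0.1746) = -2.5182

-2.518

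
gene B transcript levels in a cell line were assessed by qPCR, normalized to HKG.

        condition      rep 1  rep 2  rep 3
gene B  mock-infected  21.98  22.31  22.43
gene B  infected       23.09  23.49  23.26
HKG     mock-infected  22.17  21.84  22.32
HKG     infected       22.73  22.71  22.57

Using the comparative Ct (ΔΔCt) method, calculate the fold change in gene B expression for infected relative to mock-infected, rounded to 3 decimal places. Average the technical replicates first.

0.717

Mean Ct: gene B mock-infected 22.240; gene B infected 23.280; HKG mock-infected 22.110; HKG infected 22.670
ΔCt(mock-infected) = 22.240 − 22.110 = 0.130
ΔCt(infected) = 23.280 − 22.670 = 0.610
ΔΔCt = 0.610 − 0.130 = 0.480
Fold change = 2^(−0.480) = 0.7170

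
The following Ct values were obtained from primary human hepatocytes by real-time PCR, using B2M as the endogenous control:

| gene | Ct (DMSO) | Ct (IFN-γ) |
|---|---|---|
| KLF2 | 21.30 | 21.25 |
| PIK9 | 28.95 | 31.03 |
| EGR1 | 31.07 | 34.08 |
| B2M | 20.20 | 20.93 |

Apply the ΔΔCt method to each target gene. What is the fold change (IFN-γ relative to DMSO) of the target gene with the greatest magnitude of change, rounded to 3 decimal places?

0.206

KLF2: ΔΔCt = (21.25−20.93) − (21.30−20.20) = 0.32 − 1.10 = -0.78; fold change = 2^0.78 = 1.717
PIK9: ΔΔCt = (31.03−20.93) − (28.95−20.20) = 10.10 − 8.75 = 1.35; fold change = 2^-1.35 = 0.392
EGR1: ΔΔCt = (34.08−20.93) − (31.07−20.20) = 13.15 − 10.87 = 2.28; fold change = 2^-2.28 = 0.206
EGR1 has the largest |ΔΔCt| = 2.28.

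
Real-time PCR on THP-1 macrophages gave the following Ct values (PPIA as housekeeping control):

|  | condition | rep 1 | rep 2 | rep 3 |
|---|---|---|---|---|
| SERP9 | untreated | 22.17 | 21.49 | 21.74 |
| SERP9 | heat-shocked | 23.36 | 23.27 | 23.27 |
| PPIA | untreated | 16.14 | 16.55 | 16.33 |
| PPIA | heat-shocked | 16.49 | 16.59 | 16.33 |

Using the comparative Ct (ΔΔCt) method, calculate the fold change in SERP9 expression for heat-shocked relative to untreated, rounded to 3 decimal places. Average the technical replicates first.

Mean Ct: SERP9 untreated 21.800; SERP9 heat-shocked 23.300; PPIA untreated 16.340; PPIA heat-shocked 16.470
ΔCt(untreated) = 21.800 − 16.340 = 5.460
ΔCt(heat-shocked) = 23.300 − 16.470 = 6.830
ΔΔCt = 6.830 − 5.460 = 1.370
Fold change = 2^(−1.370) = 0.3869

0.387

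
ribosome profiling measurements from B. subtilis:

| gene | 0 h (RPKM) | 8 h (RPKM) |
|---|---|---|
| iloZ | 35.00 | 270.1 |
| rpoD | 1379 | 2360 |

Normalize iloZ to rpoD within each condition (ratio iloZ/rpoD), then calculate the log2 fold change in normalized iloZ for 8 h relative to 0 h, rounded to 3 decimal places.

iloZ/rpoD (0 h) = 35.00 / 1379 = 0.025381
iloZ/rpoD (8 h) = 270.1 / 2360 = 0.11445
Fold change = 0.11445 / 0.025381 = 4.5093
log2(4.5093) = 2.1729

2.173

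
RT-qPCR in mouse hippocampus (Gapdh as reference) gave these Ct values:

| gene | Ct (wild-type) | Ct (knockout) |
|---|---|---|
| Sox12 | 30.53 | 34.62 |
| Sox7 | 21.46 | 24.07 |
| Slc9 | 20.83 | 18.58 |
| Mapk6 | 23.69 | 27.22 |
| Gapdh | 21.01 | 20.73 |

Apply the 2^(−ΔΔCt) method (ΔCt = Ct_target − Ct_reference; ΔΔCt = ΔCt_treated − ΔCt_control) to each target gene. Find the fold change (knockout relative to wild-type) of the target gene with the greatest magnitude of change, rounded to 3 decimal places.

Sox12: ΔΔCt = (34.62−20.73) − (30.53−21.01) = 13.89 − 9.52 = 4.37; fold change = 2^-4.37 = 0.048
Sox7: ΔΔCt = (24.07−20.73) − (21.46−21.01) = 3.34 − 0.45 = 2.89; fold change = 2^-2.89 = 0.135
Slc9: ΔΔCt = (18.58−20.73) − (20.83−21.01) = -2.15 − (-0.18) = -1.97; fold change = 2^1.97 = 3.918
Mapk6: ΔΔCt = (27.22−20.73) − (23.69−21.01) = 6.49 − 2.68 = 3.81; fold change = 2^-3.81 = 0.071
Sox12 has the largest |ΔΔCt| = 4.37.

0.048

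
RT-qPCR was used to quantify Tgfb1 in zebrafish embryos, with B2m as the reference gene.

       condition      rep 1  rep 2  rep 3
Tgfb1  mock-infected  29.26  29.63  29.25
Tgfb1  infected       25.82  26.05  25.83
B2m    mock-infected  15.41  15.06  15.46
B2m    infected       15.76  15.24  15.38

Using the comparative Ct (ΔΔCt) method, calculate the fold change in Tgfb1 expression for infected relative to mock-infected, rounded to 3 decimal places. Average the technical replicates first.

12.381

Mean Ct: Tgfb1 mock-infected 29.380; Tgfb1 infected 25.900; B2m mock-infected 15.310; B2m infected 15.460
ΔCt(mock-infected) = 29.380 − 15.310 = 14.070
ΔCt(infected) = 25.900 − 15.460 = 10.440
ΔΔCt = 10.440 − 14.070 = -3.630
Fold change = 2^(−(-3.630)) = 2^3.630 = 12.3805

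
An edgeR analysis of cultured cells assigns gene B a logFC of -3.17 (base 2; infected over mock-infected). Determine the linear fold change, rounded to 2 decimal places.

0.11

Fold change = 2^(-3.17) = 0.111
That is, gene B drops to 11.1% of the mock-infected level.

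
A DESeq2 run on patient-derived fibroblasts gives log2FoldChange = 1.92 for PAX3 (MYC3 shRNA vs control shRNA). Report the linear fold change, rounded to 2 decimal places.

3.78

Fold change = 2^(1.92) = 3.784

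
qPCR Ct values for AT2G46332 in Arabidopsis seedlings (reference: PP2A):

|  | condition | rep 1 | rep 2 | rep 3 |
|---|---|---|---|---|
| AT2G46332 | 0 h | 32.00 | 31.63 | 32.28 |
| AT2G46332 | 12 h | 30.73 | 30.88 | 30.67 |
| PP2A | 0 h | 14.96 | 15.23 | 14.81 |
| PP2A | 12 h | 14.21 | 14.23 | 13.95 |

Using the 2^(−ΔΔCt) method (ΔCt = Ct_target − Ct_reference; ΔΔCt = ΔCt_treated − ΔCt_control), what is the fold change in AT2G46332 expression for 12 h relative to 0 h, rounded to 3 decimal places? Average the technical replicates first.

Mean Ct: AT2G46332 0 h 31.970; AT2G46332 12 h 30.760; PP2A 0 h 15.000; PP2A 12 h 14.130
ΔCt(0 h) = 31.970 − 15.000 = 16.970
ΔCt(12 h) = 30.760 − 14.130 = 16.630
ΔΔCt = 16.630 − 16.970 = -0.340
Fold change = 2^(−(-0.340)) = 2^0.340 = 1.2658

1.266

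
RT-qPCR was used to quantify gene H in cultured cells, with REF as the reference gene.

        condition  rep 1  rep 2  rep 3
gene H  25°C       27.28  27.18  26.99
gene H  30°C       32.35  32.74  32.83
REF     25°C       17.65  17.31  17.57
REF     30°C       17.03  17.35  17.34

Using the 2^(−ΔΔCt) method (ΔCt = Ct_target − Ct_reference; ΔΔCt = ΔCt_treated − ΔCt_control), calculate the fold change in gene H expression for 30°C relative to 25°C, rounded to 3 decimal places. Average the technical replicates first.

Mean Ct: gene H 25°C 27.150; gene H 30°C 32.640; REF 25°C 17.510; REF 30°C 17.240
ΔCt(25°C) = 27.150 − 17.510 = 9.640
ΔCt(30°C) = 32.640 − 17.240 = 15.400
ΔΔCt = 15.400 − 9.640 = 5.760
Fold change = 2^(−5.760) = 0.0185

0.018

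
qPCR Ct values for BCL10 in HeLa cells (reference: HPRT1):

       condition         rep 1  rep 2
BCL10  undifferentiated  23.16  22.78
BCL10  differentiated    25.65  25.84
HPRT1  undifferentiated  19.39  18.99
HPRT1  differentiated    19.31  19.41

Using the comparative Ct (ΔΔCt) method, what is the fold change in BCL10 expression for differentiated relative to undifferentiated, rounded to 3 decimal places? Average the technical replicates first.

Mean Ct: BCL10 undifferentiated 22.970; BCL10 differentiated 25.745; HPRT1 undifferentiated 19.190; HPRT1 differentiated 19.360
ΔCt(undifferentiated) = 22.970 − 19.190 = 3.780
ΔCt(differentiated) = 25.745 − 19.360 = 6.385
ΔΔCt = 6.385 − 3.780 = 2.605
Fold change = 2^(−2.605) = 0.1644

0.164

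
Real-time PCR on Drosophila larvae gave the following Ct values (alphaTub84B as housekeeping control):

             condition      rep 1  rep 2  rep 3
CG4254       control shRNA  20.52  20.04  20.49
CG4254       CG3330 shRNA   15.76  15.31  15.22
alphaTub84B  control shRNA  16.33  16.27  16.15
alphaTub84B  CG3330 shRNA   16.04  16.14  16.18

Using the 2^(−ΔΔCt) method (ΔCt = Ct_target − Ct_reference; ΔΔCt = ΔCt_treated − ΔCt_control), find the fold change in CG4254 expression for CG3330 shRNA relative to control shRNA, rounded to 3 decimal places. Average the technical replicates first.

Mean Ct: CG4254 control shRNA 20.350; CG4254 CG3330 shRNA 15.430; alphaTub84B control shRNA 16.250; alphaTub84B CG3330 shRNA 16.120
ΔCt(control shRNA) = 20.350 − 16.250 = 4.100
ΔCt(CG3330 shRNA) = 15.430 − 16.120 = -0.690
ΔΔCt = -0.690 − 4.100 = -4.790
Fold change = 2^(−(-4.790)) = 2^4.790 = 27.6652

27.665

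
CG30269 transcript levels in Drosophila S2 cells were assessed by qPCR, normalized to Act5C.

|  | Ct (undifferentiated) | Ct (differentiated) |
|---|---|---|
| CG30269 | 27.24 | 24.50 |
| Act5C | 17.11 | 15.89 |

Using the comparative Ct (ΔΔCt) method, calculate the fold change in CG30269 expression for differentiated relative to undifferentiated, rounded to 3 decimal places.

ΔCt(undifferentiated) = 27.240 − 17.110 = 10.130
ΔCt(differentiated) = 24.500 − 15.890 = 8.610
ΔΔCt = 8.610 − 10.130 = -1.520
Fold change = 2^(−(-1.520)) = 2^1.520 = 2.8679

2.868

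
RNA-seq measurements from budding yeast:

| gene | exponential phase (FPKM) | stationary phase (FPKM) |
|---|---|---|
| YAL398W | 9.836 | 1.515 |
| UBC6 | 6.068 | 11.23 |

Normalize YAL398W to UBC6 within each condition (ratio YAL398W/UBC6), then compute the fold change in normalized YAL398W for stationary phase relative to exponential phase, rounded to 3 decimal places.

YAL398W/UBC6 (exponential phase) = 9.836 / 6.068 = 1.621
YAL398W/UBC6 (stationary phase) = 1.515 / 11.23 = 0.13491
Fold change = 0.13491 / 1.621 = 0.0832

0.083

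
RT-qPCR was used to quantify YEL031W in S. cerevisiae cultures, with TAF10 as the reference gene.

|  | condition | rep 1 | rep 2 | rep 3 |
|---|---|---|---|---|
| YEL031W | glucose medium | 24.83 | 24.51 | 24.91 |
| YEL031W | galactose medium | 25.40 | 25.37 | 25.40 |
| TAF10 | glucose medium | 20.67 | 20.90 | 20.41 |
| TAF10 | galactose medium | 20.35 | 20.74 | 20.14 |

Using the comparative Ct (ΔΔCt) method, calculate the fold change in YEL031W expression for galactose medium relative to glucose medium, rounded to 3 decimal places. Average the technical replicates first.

0.540

Mean Ct: YEL031W glucose medium 24.750; YEL031W galactose medium 25.390; TAF10 glucose medium 20.660; TAF10 galactose medium 20.410
ΔCt(glucose medium) = 24.750 − 20.660 = 4.090
ΔCt(galactose medium) = 25.390 − 20.410 = 4.980
ΔΔCt = 4.980 − 4.090 = 0.890
Fold change = 2^(−0.890) = 0.5396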